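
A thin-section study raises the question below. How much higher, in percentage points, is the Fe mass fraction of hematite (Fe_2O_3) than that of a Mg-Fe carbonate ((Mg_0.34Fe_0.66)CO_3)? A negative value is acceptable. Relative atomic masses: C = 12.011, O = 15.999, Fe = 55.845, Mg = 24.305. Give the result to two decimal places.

34.88 percentage points

First mineral: 111.690 g Fe in 159.687 g formula = 69.94 wt% Fe.
Second mineral: 36.858 g Fe in 105.129 g formula = 35.06 wt% Fe.
69.94% − 35.06% gives a difference of 34.88 percentage points.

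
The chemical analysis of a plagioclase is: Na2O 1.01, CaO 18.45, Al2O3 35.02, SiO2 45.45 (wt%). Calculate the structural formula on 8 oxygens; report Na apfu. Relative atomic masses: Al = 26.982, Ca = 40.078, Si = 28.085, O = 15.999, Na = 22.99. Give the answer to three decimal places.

Na2O: 1.01/61.979 = 0.01630 mol → 0.03260 mol Na, 0.01630 mol O.
CaO: 18.45/56.077 = 0.32901 mol → 0.32901 mol Ca, 0.32901 mol O.
Al2O3: 35.02/101.961 = 0.34346 mol → 0.68692 mol Al, 1.03038 mol O.
SiO2: 45.45/60.083 = 0.75645 mol → 0.75645 mol Si, 1.51290 mol O.
Total oxygen = 2.88859 mol. Normalization factor = 8/2.88859 = 2.76952.
Na per 8 O = 0.03260 × 2.76952 = 0.090.

0.090 Na apfu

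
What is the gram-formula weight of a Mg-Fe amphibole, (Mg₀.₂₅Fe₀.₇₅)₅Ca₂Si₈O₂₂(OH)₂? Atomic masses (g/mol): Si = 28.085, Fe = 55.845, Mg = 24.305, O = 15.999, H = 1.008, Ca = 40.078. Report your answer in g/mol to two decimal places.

930.63 g/mol

M = 1.25·24.305 + 3.75·55.845 + 2·40.078 + 8·28.085 + 24·15.999 + 2·1.008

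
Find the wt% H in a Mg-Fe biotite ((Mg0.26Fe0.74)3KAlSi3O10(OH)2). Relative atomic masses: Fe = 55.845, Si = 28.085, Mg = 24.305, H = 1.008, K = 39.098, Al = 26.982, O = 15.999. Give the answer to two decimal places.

0.41 mass %

Molar mass of (Mg0.26Fe0.74)3KAlSi3O10(OH)2: 0.78×24.305 + 2.22×55.845 + 1×39.098 + 1×26.982 + 3×28.085 + 12×15.999 + 2×1.008 = 487.273 g/mol.
Mass of H per formula unit: 2 × 1.008 = 2.016 g.
Weight fraction H = 2.016 / 487.273 = 0.0041.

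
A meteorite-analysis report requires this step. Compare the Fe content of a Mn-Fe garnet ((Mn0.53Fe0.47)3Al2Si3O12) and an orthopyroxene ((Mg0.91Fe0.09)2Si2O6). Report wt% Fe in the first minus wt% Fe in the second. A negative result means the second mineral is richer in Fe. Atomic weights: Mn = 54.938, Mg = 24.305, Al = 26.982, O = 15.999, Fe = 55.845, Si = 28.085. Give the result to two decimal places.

11.00 percentage points

Fe in (Mn0.53Fe0.47)3Al2Si3O12: molar mass 496.300 g/mol; 1.41×55.845 = 78.741 g → 15.87 wt%.
Fe in (Mg0.91Fe0.09)2Si2O6: molar mass 206.451 g/mol; 0.18×55.845 = 10.052 g → 4.87 wt%.
Difference = 15.87 − 4.87 = 11.00 percentage points.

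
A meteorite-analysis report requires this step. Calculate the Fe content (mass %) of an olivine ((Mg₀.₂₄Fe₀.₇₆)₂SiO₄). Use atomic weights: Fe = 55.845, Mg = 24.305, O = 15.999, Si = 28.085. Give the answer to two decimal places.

45.00 mass %

Formula mass = 0.48*24.305 + 1.52*55.845 + 1*28.085 + 4*15.999 = 188.632 g/mol, of which 84.884 g is Fe.
So Fe makes up 84.884/188.632 = 0.4500 of the mass, i.e. 45.00%.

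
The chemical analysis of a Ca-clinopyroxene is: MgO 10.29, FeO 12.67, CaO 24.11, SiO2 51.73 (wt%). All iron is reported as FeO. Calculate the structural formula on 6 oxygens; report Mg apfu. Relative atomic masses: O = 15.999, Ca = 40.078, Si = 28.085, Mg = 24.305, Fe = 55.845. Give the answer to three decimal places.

0.593 Mg apfu

MgO: 10.29/40.304 = 0.25531 mol → 0.25531 mol Mg, 0.25531 mol O.
FeO: 12.67/71.844 = 0.17635 mol → 0.17635 mol Fe, 0.17635 mol O.
CaO: 24.11/56.077 = 0.42994 mol → 0.42994 mol Ca, 0.42994 mol O.
SiO2: 51.73/60.083 = 0.86098 mol → 0.86098 mol Si, 1.72196 mol O.
Total oxygen = 2.58356 mol. Normalization factor = 6/2.58356 = 2.32238.
Mg per 6 O = 0.25531 × 2.32238 = 0.593.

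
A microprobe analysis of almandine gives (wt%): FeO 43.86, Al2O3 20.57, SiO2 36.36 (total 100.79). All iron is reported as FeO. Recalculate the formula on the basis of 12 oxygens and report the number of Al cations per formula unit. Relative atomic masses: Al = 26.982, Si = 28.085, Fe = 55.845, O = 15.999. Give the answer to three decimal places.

FeO: 43.86/71.844 = 0.61049 mol → 0.61049 mol Fe, 0.61049 mol O.
Al2O3: 20.57/101.961 = 0.20174 mol → 0.40348 mol Al, 0.60522 mol O.
SiO2: 36.36/60.083 = 0.60516 mol → 0.60516 mol Si, 1.21032 mol O.
Total oxygen = 2.42603 mol. Normalization factor = 12/2.42603 = 4.94635.
Al per 12 O = 0.40348 × 4.94635 = 1.996.

1.996 Al apfu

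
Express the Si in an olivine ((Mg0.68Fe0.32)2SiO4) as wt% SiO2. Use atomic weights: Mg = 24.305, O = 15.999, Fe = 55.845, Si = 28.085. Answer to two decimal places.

Molar mass of (Mg0.68Fe0.32)2SiO4 = 1.36*24.305 + 0.64*55.845 + 1*28.085 + 4*15.999 = 160.877 g/mol.
Each formula unit contains 1 Si, equivalent to 1/1 = 1.0000 mol SiO2.
M(SiO2) = 1×28.085 + 2×15.999 = 60.083 g/mol.
Mass of SiO2 per formula unit = 1.0000 × 60.083 = 60.083 g.
SiO2 wt% = 60.083 / 160.877 × 100 = 37.35%.

37.35 wt%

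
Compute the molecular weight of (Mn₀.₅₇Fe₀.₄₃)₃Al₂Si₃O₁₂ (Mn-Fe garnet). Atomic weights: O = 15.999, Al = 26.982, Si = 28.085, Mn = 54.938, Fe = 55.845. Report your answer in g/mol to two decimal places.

496.19 g/mol

M = 1.71(54.938) + 1.29(55.845) + 2(26.982) + 3(28.085) + 12(15.999)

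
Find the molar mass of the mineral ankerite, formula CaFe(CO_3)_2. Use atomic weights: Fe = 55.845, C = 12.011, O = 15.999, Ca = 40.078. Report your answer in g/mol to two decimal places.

M = 1*40.078 + 1*55.845 + 2*12.011 + 6*15.999

215.94 g/mol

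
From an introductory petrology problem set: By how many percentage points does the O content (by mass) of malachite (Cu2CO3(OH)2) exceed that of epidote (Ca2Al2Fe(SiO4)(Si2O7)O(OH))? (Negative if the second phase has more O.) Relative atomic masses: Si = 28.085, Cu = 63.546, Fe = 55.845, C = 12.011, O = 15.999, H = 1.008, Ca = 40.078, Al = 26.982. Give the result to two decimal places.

-6.86 percentage points

First mineral: 79.995 g O in 221.114 g formula = 36.18 wt% O.
Second mineral: 207.987 g O in 483.215 g formula = 43.04 wt% O.
36.18% − 43.04% gives a difference of -6.86 percentage points.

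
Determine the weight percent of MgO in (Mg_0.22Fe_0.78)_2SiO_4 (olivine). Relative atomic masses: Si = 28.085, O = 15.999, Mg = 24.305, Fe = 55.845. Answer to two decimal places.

9.34 wt%

Formula mass = 189.893 g/mol.
0.44 Mg → 0.4400 mol MgO per formula unit; M(MgO) = 40.304, so MgO mass = 17.734 g.
17.734/189.893 × 100 = 9.34 wt%.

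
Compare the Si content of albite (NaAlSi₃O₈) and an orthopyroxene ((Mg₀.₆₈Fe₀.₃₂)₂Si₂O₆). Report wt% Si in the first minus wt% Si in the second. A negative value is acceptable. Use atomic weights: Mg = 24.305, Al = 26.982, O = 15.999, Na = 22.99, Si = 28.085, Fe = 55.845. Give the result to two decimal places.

M(NaAlSi₃O₈) = 262.219 g/mol, so wt% Si = 84.255/262.219 × 100 = 32.13%.
M((Mg₀.₆₈Fe₀.₃₂)₂Si₂O₆) = 220.960 g/mol, so wt% Si = 56.170/220.960 × 100 = 25.42%.
32.13 − 25.42 = 6.71 pp.

6.71 percentage points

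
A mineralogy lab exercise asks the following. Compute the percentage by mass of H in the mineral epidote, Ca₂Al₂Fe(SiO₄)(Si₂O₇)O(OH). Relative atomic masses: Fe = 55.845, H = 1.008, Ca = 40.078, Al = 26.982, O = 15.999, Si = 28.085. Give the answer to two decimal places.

0.21 weight percent

M(Ca₂Al₂Fe(SiO₄)(Si₂O₇)O(OH)) = 483.215 g/mol.
H contributes 1 × 1.008 = 1.008 g per mole.
1.008/483.215 = 0.0021 → 0.21%.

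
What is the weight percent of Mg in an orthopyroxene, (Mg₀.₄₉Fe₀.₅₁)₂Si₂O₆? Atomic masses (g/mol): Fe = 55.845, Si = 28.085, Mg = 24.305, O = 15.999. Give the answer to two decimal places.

Molar mass of (Mg₀.₄₉Fe₀.₅₁)₂Si₂O₆: 0.98×24.305 + 1.02×55.845 + 2×28.085 + 6×15.999 = 232.945 g/mol.
Mass of Mg per formula unit: 0.98 × 24.305 = 23.819 g.
Weight fraction Mg = 23.819 / 232.945 = 0.1023.

10.23 wt%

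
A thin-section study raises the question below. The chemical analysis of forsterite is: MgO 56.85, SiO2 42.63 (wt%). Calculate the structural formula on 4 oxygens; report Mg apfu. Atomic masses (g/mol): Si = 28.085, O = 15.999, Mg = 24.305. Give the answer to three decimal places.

MgO: 56.85/40.304 = 1.41053 mol → 1.41053 mol Mg, 1.41053 mol O.
SiO2: 42.63/60.083 = 0.70952 mol → 0.70952 mol Si, 1.41904 mol O.
Total oxygen = 2.82957 mol. Normalization factor = 4/2.82957 = 1.41364.
Mg per 4 O = 1.41053 × 1.41364 = 1.994.

1.994 Mg apfu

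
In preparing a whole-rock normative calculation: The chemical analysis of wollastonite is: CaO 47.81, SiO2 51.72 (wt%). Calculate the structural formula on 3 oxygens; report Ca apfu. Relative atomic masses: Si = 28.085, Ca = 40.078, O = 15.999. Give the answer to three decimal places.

0.994 Ca apfu

CaO (M=56.077): mol = 0.85258; Ca = 0.85258, O = 0.85258.
SiO2 (M=60.083): mol = 0.86081; Si = 0.86081, O = 1.72162.
ΣO = 2.57420; factor = 3/ΣO = 1.16541.
Ca apfu = 0.85258 × 1.16541 = 0.994.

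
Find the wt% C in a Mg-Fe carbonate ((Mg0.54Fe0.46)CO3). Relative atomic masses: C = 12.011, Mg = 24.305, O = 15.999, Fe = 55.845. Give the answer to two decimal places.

Molar mass of (Mg0.54Fe0.46)CO3: 0.54×24.305 + 0.46×55.845 + 1×12.011 + 3×15.999 = 98.821 g/mol.
Mass of C per formula unit: 1 × 12.011 = 12.011 g.
Weight fraction C = 12.011 / 98.821 = 0.1215.

12.15 weight percent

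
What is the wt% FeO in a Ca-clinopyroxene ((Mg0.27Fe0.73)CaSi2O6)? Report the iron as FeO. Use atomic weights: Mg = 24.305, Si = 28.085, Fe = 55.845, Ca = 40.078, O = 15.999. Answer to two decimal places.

21.89 wt%

Molar mass of (Mg0.27Fe0.73)CaSi2O6 = 0.27*24.305 + 0.73*55.845 + 1*40.078 + 2*28.085 + 6*15.999 = 239.571 g/mol.
Each formula unit contains 0.73 Fe, equivalent to 0.73/1 = 0.7300 mol FeO.
M(FeO) = 1×55.845 + 1×15.999 = 71.844 g/mol.
Mass of FeO per formula unit = 0.7300 × 71.844 = 52.446 g.
FeO wt% = 52.446 / 239.571 × 100 = 21.89%.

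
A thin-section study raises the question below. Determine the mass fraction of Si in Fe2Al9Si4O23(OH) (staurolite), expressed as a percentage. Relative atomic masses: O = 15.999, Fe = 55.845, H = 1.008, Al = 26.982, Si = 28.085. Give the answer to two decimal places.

M(Fe2Al9Si4O23(OH)) = 851.852 g/mol.
Si contributes 4 × 28.085 = 112.340 g per mole.
112.340/851.852 = 0.1319 → 13.19%.

13.19 weight percent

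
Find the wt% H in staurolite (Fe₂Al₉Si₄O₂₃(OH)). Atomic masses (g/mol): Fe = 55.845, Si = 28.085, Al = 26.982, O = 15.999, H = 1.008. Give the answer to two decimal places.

Formula mass = 2×55.845 + 9×26.982 + 4×28.085 + 24×15.999 + 1×1.008 = 851.852 g/mol, of which 1.008 g is H.
So H makes up 1.008/851.852 = 0.0012 of the mass, i.e. 0.12%.

0.12 wt%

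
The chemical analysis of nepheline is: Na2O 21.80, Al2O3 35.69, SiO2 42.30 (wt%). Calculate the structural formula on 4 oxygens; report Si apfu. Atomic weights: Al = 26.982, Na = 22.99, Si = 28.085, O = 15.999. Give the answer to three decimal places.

1.002 Si apfu

Na2O: 21.80/61.979 = 0.35173 mol → 0.70346 mol Na, 0.35173 mol O.
Al2O3: 35.69/101.961 = 0.35004 mol → 0.70008 mol Al, 1.05012 mol O.
SiO2: 42.30/60.083 = 0.70403 mol → 0.70403 mol Si, 1.40806 mol O.
Total oxygen = 2.80991 mol. Normalization factor = 4/2.80991 = 1.42353.
Si per 4 O = 0.70403 × 1.42353 = 1.002.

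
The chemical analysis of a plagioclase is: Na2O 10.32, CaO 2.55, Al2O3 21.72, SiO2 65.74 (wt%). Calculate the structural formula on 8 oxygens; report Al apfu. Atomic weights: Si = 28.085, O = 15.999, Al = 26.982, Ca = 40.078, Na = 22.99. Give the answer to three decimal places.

1.121 Al apfu

10.32 wt% Na2O ÷ 61.979 g/mol = 0.16651 mol, giving 0.33302 Na and 0.16651 O.
2.55 wt% CaO ÷ 56.077 g/mol = 0.04547 mol, giving 0.04547 Ca and 0.04547 O.
21.72 wt% Al2O3 ÷ 101.961 g/mol = 0.21302 mol, giving 0.42604 Al and 0.63906 O.
65.74 wt% SiO2 ÷ 60.083 g/mol = 1.09415 mol, giving 1.09415 Si and 2.18830 O.
Oxygen sums to 3.03934; scaling by 8/3.03934 = 2.63215 puts the formula on 8 O.
Al: 0.42604 × 2.63215 = 1.121 atoms per formula unit.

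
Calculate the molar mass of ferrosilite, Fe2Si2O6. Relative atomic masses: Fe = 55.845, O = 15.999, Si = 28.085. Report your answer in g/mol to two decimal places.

M = 2*55.845 + 2*28.085 + 6*15.999

263.85 g/mol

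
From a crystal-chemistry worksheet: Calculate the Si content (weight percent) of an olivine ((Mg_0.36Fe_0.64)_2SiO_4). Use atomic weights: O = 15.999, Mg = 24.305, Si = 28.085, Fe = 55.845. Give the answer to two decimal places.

15.51 weight percent

Formula mass = 0.72·24.305 + 1.28·55.845 + 1·28.085 + 4·15.999 = 181.062 g/mol, of which 28.085 g is Si.
So Si makes up 28.085/181.062 = 0.1551 of the mass, i.e. 15.51%.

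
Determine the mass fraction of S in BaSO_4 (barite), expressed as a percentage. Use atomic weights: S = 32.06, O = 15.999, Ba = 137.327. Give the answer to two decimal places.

13.74 weight percent

M(BaSO_4) = 233.383 g/mol.
S contributes 1 × 32.06 = 32.060 g per mole.
32.060/233.383 = 0.1374 → 13.74%.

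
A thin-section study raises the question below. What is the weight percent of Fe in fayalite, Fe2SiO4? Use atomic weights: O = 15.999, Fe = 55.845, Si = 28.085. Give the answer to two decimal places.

M(Fe2SiO4) = 203.771 g/mol.
Fe contributes 2 × 55.845 = 111.690 g per mole.
111.690/203.771 = 0.5481 → 54.81%.

54.81 weight percent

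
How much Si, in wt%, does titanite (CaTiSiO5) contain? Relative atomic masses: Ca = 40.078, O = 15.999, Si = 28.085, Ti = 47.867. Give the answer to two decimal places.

M(CaTiSiO5) = 196.025 g/mol.
Si contributes 1 × 28.085 = 28.085 g per mole.
28.085/196.025 = 0.1433 → 14.33%.

14.33 wt%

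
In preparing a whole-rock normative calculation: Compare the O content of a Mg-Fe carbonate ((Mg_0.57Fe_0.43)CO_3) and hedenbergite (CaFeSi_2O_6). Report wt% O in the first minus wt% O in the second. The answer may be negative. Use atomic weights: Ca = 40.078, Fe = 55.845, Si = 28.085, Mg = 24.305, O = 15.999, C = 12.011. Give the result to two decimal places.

10.35 percentage points

O in (Mg_0.57Fe_0.43)CO_3: molar mass 97.875 g/mol; 3×15.999 = 47.997 g → 49.04 wt%.
O in CaFeSi_2O_6: molar mass 248.087 g/mol; 6×15.999 = 95.994 g → 38.69 wt%.
Difference = 49.04 − 38.69 = 10.35 percentage points.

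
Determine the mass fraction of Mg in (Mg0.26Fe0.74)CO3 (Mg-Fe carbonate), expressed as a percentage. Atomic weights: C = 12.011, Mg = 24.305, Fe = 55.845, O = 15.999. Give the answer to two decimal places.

Formula mass = 0.26×24.305 + 0.74×55.845 + 1×12.011 + 3×15.999 = 107.653 g/mol, of which 6.319 g is Mg.
So Mg makes up 6.319/107.653 = 0.0587 of the mass, i.e. 5.87%.

5.87 wt%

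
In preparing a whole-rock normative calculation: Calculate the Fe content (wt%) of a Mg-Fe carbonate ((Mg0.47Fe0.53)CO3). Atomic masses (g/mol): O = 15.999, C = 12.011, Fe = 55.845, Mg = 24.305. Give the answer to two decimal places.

29.30 wt%

Molar mass of (Mg0.47Fe0.53)CO3: 0.47×24.305 + 0.53×55.845 + 1×12.011 + 3×15.999 = 101.029 g/mol.
Mass of Fe per formula unit: 0.53 × 55.845 = 29.598 g.
Weight fraction Fe = 29.598 / 101.029 = 0.2930.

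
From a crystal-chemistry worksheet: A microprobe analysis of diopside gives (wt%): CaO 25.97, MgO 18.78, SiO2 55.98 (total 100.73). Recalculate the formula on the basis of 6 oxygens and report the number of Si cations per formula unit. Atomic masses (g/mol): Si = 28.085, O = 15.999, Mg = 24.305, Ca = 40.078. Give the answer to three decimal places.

2.002 Si apfu

CaO: 25.97/56.077 = 0.46311 mol → 0.46311 mol Ca, 0.46311 mol O.
MgO: 18.78/40.304 = 0.46596 mol → 0.46596 mol Mg, 0.46596 mol O.
SiO2: 55.98/60.083 = 0.93171 mol → 0.93171 mol Si, 1.86342 mol O.
Total oxygen = 2.79249 mol. Normalization factor = 6/2.79249 = 2.14862.
Si per 6 O = 0.93171 × 2.14862 = 2.002.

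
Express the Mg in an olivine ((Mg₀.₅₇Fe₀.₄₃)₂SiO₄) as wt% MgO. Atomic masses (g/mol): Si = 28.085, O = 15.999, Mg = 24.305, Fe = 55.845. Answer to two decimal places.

27.38 wt%

Molar mass of (Mg₀.₅₇Fe₀.₄₃)₂SiO₄ = 1.14*24.305 + 0.86*55.845 + 1*28.085 + 4*15.999 = 167.815 g/mol.
Each formula unit contains 1.14 Mg, equivalent to 1.14/1 = 1.1400 mol MgO.
M(MgO) = 1×24.305 + 1×15.999 = 40.304 g/mol.
Mass of MgO per formula unit = 1.1400 × 40.304 = 45.947 g.
MgO wt% = 45.947 / 167.815 × 100 = 27.38%.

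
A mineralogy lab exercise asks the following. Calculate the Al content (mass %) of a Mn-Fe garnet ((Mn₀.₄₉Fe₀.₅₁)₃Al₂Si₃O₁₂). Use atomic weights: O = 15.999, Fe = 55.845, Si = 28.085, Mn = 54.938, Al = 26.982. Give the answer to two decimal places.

Formula mass = 1.47·54.938 + 1.53·55.845 + 2·26.982 + 3·28.085 + 12·15.999 = 496.409 g/mol, of which 53.964 g is Al.
So Al makes up 53.964/496.409 = 0.1087 of the mass, i.e. 10.87%.

10.87 mass %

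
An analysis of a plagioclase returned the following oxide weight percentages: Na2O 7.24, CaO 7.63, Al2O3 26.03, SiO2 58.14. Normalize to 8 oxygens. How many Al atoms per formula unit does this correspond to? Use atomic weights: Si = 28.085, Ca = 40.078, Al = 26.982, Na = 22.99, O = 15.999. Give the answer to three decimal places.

Na2O (M=61.979): mol = 0.11681; Na = 0.23362, O = 0.11681.
CaO (M=56.077): mol = 0.13606; Ca = 0.13606, O = 0.13606.
Al2O3 (M=101.961): mol = 0.25529; Al = 0.51058, O = 0.76587.
SiO2 (M=60.083): mol = 0.96766; Si = 0.96766, O = 1.93532.
ΣO = 2.95406; factor = 8/ΣO = 2.70814.
Al apfu = 0.51058 × 2.70814 = 1.383.

1.383 Al apfu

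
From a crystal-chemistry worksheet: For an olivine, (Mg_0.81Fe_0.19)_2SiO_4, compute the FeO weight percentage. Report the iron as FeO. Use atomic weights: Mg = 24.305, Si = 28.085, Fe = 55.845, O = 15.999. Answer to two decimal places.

17.88 wt%

Molar mass of (Mg_0.81Fe_0.19)_2SiO_4 = 1.62*24.305 + 0.38*55.845 + 1*28.085 + 4*15.999 = 152.676 g/mol.
Each formula unit contains 0.38 Fe, equivalent to 0.38/1 = 0.3800 mol FeO.
M(FeO) = 1×55.845 + 1×15.999 = 71.844 g/mol.
Mass of FeO per formula unit = 0.3800 × 71.844 = 27.301 g.
FeO wt% = 27.301 / 152.676 × 100 = 17.88%.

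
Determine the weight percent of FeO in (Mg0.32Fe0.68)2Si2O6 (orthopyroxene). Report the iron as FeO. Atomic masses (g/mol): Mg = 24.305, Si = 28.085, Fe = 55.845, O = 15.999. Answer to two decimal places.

40.10 wt%

M((Mg0.32Fe0.68)2Si2O6) = 243.668 g/mol; M(FeO) = 71.844 g/mol.
Moles FeO per formula unit = 1.36 Fe ÷ 1 = 1.3600.
FeO fraction = (1.3600 × 71.844) / 243.668 = 97.708/243.668 = 0.4010.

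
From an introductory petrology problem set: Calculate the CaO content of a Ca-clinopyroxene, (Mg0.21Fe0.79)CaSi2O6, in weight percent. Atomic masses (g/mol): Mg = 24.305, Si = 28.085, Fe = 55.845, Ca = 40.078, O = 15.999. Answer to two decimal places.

23.22 wt%

Molar mass of (Mg0.21Fe0.79)CaSi2O6 = 0.21×24.305 + 0.79×55.845 + 1×40.078 + 2×28.085 + 6×15.999 = 241.464 g/mol.
Each formula unit contains 1 Ca, equivalent to 1/1 = 1.0000 mol CaO.
M(CaO) = 1×40.078 + 1×15.999 = 56.077 g/mol.
Mass of CaO per formula unit = 1.0000 × 56.077 = 56.077 g.
CaO wt% = 56.077 / 241.464 × 100 = 23.22%.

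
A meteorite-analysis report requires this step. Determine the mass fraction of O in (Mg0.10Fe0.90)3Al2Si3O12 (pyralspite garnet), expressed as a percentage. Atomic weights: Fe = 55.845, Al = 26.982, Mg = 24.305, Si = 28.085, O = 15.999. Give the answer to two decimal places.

39.32 mass %

Molar mass of (Mg0.10Fe0.90)3Al2Si3O12: 0.30×24.305 + 2.70×55.845 + 2×26.982 + 3×28.085 + 12×15.999 = 488.280 g/mol.
Mass of O per formula unit: 12 × 15.999 = 191.988 g.
Weight fraction O = 191.988 / 488.280 = 0.3932.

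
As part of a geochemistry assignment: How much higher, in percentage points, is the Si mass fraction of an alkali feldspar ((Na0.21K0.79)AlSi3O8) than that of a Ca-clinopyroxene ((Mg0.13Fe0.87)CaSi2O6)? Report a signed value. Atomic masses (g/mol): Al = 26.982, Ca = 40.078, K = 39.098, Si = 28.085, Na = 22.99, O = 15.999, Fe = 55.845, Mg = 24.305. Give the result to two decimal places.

7.62 percentage points

First mineral: 84.255 g Si in 274.944 g formula = 30.64 wt% Si.
Second mineral: 56.170 g Si in 243.987 g formula = 23.02 wt% Si.
30.64% − 23.02% gives a difference of 7.62 percentage points.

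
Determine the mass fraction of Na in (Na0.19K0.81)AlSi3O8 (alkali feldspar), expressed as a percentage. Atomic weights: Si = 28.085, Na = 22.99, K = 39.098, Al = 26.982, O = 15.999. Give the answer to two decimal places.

M((Na0.19K0.81)AlSi3O8) = 275.266 g/mol.
Na contributes 0.19 × 22.99 = 4.368 g per mole.
4.368/275.266 = 0.0159 → 1.59%.

1.59 weight percent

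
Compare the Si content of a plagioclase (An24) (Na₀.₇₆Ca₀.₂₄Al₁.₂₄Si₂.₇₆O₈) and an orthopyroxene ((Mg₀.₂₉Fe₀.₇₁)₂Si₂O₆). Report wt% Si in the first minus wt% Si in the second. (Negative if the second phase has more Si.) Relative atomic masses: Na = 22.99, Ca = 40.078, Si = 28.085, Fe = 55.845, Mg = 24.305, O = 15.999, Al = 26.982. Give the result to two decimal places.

6.26 percentage points

First mineral: 77.515 g Si in 266.055 g formula = 29.13 wt% Si.
Second mineral: 56.170 g Si in 245.561 g formula = 22.87 wt% Si.
29.13% − 22.87% gives a difference of 6.26 percentage points.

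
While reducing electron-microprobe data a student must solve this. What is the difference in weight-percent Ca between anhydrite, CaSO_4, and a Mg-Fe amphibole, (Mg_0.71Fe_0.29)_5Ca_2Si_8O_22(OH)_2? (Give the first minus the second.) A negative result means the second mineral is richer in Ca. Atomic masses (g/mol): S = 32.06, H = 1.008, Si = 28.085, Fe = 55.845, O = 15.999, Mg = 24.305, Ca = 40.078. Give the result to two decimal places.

20.10 percentage points

First mineral: 40.078 g Ca in 136.134 g formula = 29.44 wt% Ca.
Second mineral: 80.156 g Ca in 858.086 g formula = 9.34 wt% Ca.
29.44% − 9.34% gives a difference of 20.10 percentage points.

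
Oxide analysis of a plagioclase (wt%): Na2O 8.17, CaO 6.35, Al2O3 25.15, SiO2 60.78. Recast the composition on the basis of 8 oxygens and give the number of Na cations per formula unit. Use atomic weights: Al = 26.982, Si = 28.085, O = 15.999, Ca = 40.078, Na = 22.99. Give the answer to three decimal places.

Na2O (M=61.979): mol = 0.13182; Na = 0.26364, O = 0.13182.
CaO (M=56.077): mol = 0.11324; Ca = 0.11324, O = 0.11324.
Al2O3 (M=101.961): mol = 0.24666; Al = 0.49332, O = 0.73998.
SiO2 (M=60.083): mol = 1.01160; Si = 1.01160, O = 2.02320.
ΣO = 3.00824; factor = 8/ΣO = 2.65936.
Na apfu = 0.26364 × 2.65936 = 0.701.

0.701 Na apfu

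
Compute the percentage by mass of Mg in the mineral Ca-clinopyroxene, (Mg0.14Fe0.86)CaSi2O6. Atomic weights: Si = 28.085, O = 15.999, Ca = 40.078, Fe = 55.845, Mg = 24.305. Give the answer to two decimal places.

Molar mass of (Mg0.14Fe0.86)CaSi2O6: 0.14*24.305 + 0.86*55.845 + 1*40.078 + 2*28.085 + 6*15.999 = 243.671 g/mol.
Mass of Mg per formula unit: 0.14 × 24.305 = 3.403 g.
Weight fraction Mg = 3.403 / 243.671 = 0.0140.

1.40 wt%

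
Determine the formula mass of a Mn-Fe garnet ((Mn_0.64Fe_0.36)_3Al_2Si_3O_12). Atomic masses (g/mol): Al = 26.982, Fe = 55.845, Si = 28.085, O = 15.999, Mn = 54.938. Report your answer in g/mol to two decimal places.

496.00 g/mol

Mn: 1.92 × 54.938 = 105.4810
Fe: 1.08 × 55.845 = 60.3126
Al: 2 × 26.982 = 53.9640
Si: 3 × 28.085 = 84.2550
O: 12 × 15.999 = 191.9880
Summing the contributions gives the formula mass.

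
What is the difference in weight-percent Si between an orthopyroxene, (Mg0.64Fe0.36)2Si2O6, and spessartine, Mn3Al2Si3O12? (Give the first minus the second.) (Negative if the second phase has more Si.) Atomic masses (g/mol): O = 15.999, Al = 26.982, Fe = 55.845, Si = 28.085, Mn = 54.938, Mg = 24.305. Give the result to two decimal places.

Si in (Mg0.64Fe0.36)2Si2O6: molar mass 223.483 g/mol; 2×28.085 = 56.170 g → 25.13 wt%.
Si in Mn3Al2Si3O12: molar mass 495.021 g/mol; 3×28.085 = 84.255 g → 17.02 wt%.
Difference = 25.13 − 17.02 = 8.11 percentage points.

8.11 percentage points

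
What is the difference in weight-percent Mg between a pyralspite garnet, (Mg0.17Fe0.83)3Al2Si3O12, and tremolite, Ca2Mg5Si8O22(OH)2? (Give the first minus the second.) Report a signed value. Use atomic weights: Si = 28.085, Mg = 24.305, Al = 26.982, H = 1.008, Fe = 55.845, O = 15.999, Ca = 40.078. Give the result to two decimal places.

Mg in (Mg0.17Fe0.83)3Al2Si3O12: molar mass 481.657 g/mol; 0.51×24.305 = 12.396 g → 2.57 wt%.
Mg in Ca2Mg5Si8O22(OH)2: molar mass 812.353 g/mol; 5×24.305 = 121.525 g → 14.96 wt%.
Difference = 2.57 − 14.96 = -12.39 percentage points.

-12.39 percentage points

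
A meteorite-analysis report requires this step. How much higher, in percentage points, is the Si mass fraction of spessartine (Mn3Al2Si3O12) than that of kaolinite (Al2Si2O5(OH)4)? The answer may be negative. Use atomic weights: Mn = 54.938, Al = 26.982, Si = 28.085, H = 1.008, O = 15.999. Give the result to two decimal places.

-4.74 percentage points

Si in Mn3Al2Si3O12: molar mass 495.021 g/mol; 3×28.085 = 84.255 g → 17.02 wt%.
Si in Al2Si2O5(OH)4: molar mass 258.157 g/mol; 2×28.085 = 56.170 g → 21.76 wt%.
Difference = 17.02 − 21.76 = -4.74 percentage points.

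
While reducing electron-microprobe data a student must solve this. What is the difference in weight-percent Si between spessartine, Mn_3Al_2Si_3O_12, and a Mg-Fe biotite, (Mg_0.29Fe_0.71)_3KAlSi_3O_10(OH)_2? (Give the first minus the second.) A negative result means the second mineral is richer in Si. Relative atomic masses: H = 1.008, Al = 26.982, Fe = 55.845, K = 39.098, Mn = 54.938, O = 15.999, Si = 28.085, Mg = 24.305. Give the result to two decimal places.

-0.37 percentage points

M(Mn_3Al_2Si_3O_12) = 495.021 g/mol, so wt% Si = 84.255/495.021 × 100 = 17.02%.
M((Mg_0.29Fe_0.71)_3KAlSi_3O_10(OH)_2) = 484.434 g/mol, so wt% Si = 84.255/484.434 × 100 = 17.39%.
17.02 − 17.39 = -0.37 pp.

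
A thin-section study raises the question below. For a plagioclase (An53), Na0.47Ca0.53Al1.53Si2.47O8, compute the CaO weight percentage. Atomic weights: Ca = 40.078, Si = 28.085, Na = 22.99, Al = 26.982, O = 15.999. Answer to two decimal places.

Molar mass of Na0.47Ca0.53Al1.53Si2.47O8 = 0.47*22.99 + 0.53*40.078 + 1.53*26.982 + 2.47*28.085 + 8*15.999 = 270.691 g/mol.
Each formula unit contains 0.53 Ca, equivalent to 0.53/1 = 0.5300 mol CaO.
M(CaO) = 1×40.078 + 1×15.999 = 56.077 g/mol.
Mass of CaO per formula unit = 0.5300 × 56.077 = 29.721 g.
CaO wt% = 29.721 / 270.691 × 100 = 10.98%.

10.98 wt%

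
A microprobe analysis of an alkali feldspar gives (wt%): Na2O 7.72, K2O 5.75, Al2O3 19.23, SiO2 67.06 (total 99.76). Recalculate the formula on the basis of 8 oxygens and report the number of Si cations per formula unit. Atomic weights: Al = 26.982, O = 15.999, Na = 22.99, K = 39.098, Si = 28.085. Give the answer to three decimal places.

7.72 wt% Na2O ÷ 61.979 g/mol = 0.12456 mol, giving 0.24912 Na and 0.12456 O.
5.75 wt% K2O ÷ 94.195 g/mol = 0.06104 mol, giving 0.12208 K and 0.06104 O.
19.23 wt% Al2O3 ÷ 101.961 g/mol = 0.18860 mol, giving 0.37720 Al and 0.56580 O.
67.06 wt% SiO2 ÷ 60.083 g/mol = 1.11612 mol, giving 1.11612 Si and 2.23224 O.
Oxygen sums to 2.98364; scaling by 8/2.98364 = 2.68129 puts the formula on 8 O.
Si: 1.11612 × 2.68129 = 2.993 atoms per formula unit.

2.993 Si apfu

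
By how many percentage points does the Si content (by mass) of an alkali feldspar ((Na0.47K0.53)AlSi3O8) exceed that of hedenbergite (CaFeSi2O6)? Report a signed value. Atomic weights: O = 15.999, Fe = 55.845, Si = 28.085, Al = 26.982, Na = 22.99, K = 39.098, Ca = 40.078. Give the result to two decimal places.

M((Na0.47K0.53)AlSi3O8) = 270.756 g/mol, so wt% Si = 84.255/270.756 × 100 = 31.12%.
M(CaFeSi2O6) = 248.087 g/mol, so wt% Si = 56.170/248.087 × 100 = 22.64%.
31.12 − 22.64 = 8.48 pp.

8.48 percentage points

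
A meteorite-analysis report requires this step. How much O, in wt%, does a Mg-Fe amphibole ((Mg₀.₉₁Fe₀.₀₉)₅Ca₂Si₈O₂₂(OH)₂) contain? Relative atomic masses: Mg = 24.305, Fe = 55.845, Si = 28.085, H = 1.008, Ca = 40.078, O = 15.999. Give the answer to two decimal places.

46.46 wt%

Formula mass = 4.55×24.305 + 0.45×55.845 + 2×40.078 + 8×28.085 + 24×15.999 + 2×1.008 = 826.546 g/mol, of which 383.976 g is O.
So O makes up 383.976/826.546 = 0.4646 of the mass, i.e. 46.46%.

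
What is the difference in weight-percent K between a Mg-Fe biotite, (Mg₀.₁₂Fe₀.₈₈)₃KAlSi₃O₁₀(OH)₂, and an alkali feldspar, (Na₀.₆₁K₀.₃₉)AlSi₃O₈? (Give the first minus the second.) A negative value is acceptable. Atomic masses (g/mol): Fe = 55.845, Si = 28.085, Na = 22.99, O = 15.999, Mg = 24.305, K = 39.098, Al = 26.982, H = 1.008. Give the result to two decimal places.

2.13 percentage points

M((Mg₀.₁₂Fe₀.₈₈)₃KAlSi₃O₁₀(OH)₂) = 500.520 g/mol, so wt% K = 39.098/500.520 × 100 = 7.81%.
M((Na₀.₆₁K₀.₃₉)AlSi₃O₈) = 268.501 g/mol, so wt% K = 15.248/268.501 × 100 = 5.68%.
7.81 − 5.68 = 2.13 pp.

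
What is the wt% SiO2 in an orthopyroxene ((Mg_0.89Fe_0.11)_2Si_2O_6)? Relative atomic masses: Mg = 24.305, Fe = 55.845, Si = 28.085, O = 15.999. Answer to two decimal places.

57.85 wt%

M((Mg_0.89Fe_0.11)_2Si_2O_6) = 207.713 g/mol; M(SiO2) = 60.083 g/mol.
Moles SiO2 per formula unit = 2 Si ÷ 1 = 2.0000.
SiO2 fraction = (2.0000 × 60.083) / 207.713 = 120.166/207.713 = 0.5785.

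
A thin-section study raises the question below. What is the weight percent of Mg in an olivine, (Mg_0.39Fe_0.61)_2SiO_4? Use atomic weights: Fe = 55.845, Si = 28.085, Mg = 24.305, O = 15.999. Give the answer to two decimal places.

Formula mass = 0.78*24.305 + 1.22*55.845 + 1*28.085 + 4*15.999 = 179.170 g/mol, of which 18.958 g is Mg.
So Mg makes up 18.958/179.170 = 0.1058 of the mass, i.e. 10.58%.

10.58 weight percent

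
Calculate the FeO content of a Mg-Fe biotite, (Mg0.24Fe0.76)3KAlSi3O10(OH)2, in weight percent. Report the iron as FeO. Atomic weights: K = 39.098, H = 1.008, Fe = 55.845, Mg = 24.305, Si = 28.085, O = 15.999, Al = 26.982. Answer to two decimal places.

Formula mass = 489.165 g/mol.
2.28 Fe → 2.2800 mol FeO per formula unit; M(FeO) = 71.844, so FeO mass = 163.804 g.
163.804/489.165 × 100 = 33.49 wt%.

33.49 wt%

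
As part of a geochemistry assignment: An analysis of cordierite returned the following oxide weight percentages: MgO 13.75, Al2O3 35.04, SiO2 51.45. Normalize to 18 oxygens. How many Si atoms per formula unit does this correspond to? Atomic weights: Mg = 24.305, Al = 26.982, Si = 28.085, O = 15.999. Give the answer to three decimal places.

MgO (M=40.304): mol = 0.34116; Mg = 0.34116, O = 0.34116.
Al2O3 (M=101.961): mol = 0.34366; Al = 0.68732, O = 1.03098.
SiO2 (M=60.083): mol = 0.85632; Si = 0.85632, O = 1.71264.
ΣO = 3.08478; factor = 18/ΣO = 5.83510.
Si apfu = 0.85632 × 5.83510 = 4.997.

4.997 Si apfu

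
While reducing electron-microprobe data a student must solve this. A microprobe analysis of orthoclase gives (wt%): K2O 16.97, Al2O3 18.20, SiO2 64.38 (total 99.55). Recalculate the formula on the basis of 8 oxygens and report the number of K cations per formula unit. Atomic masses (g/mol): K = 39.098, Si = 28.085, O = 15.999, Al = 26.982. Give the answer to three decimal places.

K2O: 16.97/94.195 = 0.18016 mol → 0.36032 mol K, 0.18016 mol O.
Al2O3: 18.20/101.961 = 0.17850 mol → 0.35700 mol Al, 0.53550 mol O.
SiO2: 64.38/60.083 = 1.07152 mol → 1.07152 mol Si, 2.14304 mol O.
Total oxygen = 2.85870 mol. Normalization factor = 8/2.85870 = 2.79847.
K per 8 O = 0.36032 × 2.79847 = 1.008.

1.008 K apfu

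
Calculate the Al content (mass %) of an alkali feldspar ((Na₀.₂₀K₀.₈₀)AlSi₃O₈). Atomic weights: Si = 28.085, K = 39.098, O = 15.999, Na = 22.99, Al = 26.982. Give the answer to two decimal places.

9.81 mass %

M((Na₀.₂₀K₀.₈₀)AlSi₃O₈) = 275.105 g/mol.
Al contributes 1 × 26.982 = 26.982 g per mole.
26.982/275.105 = 0.0981 → 9.81%.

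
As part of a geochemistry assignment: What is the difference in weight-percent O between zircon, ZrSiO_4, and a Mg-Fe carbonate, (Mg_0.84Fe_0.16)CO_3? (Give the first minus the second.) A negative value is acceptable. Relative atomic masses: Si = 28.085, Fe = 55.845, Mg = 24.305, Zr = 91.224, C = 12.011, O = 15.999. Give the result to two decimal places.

-18.80 percentage points

O in ZrSiO_4: molar mass 183.305 g/mol; 4×15.999 = 63.996 g → 34.91 wt%.
O in (Mg_0.84Fe_0.16)CO_3: molar mass 89.359 g/mol; 3×15.999 = 47.997 g → 53.71 wt%.
Difference = 34.91 − 53.71 = -18.80 percentage points.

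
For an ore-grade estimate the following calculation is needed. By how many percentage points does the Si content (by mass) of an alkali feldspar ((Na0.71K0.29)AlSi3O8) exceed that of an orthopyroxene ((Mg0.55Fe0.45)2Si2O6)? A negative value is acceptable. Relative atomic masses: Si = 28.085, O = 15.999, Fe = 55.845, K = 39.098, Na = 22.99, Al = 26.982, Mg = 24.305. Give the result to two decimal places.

Si in (Na0.71K0.29)AlSi3O8: molar mass 266.890 g/mol; 3×28.085 = 84.255 g → 31.57 wt%.
Si in (Mg0.55Fe0.45)2Si2O6: molar mass 229.160 g/mol; 2×28.085 = 56.170 g → 24.51 wt%.
Difference = 31.57 − 24.51 = 7.06 percentage points.

7.06 percentage points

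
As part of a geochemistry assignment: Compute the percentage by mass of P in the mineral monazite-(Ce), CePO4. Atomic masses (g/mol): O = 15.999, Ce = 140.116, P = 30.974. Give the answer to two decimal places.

Formula mass = 1·140.116 + 1·30.974 + 4·15.999 = 235.086 g/mol, of which 30.974 g is P.
So P makes up 30.974/235.086 = 0.1318 of the mass, i.e. 13.18%.

13.18 weight percent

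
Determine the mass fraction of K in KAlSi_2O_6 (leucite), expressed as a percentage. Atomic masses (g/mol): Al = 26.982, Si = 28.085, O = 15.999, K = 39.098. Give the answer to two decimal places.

M(KAlSi_2O_6) = 218.244 g/mol.
K contributes 1 × 39.098 = 39.098 g per mole.
39.098/218.244 = 0.1791 → 17.91%.

17.91 weight percent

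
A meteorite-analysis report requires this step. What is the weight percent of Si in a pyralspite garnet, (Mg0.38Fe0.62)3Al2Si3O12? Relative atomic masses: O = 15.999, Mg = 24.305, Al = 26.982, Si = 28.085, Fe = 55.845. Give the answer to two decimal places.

Molar mass of (Mg0.38Fe0.62)3Al2Si3O12: 1.14·24.305 + 1.86·55.845 + 2·26.982 + 3·28.085 + 12·15.999 = 461.786 g/mol.
Mass of Si per formula unit: 3 × 28.085 = 84.255 g.
Weight fraction Si = 84.255 / 461.786 = 0.1825.

18.25 wt%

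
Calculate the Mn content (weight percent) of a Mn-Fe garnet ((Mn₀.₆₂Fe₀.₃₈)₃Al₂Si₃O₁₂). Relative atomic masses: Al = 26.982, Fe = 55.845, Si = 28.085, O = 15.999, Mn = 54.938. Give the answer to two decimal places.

Formula mass = 1.86×54.938 + 1.14×55.845 + 2×26.982 + 3×28.085 + 12×15.999 = 496.055 g/mol, of which 102.185 g is Mn.
So Mn makes up 102.185/496.055 = 0.2060 of the mass, i.e. 20.60%.

20.60 weight percent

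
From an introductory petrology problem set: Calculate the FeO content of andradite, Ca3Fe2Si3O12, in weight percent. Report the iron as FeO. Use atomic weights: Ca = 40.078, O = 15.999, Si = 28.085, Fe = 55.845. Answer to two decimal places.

28.28 wt%

Molar mass of Ca3Fe2Si3O12 = 3*40.078 + 2*55.845 + 3*28.085 + 12*15.999 = 508.167 g/mol.
Each formula unit contains 2 Fe, equivalent to 2/1 = 2.0000 mol FeO.
M(FeO) = 1×55.845 + 1×15.999 = 71.844 g/mol.
Mass of FeO per formula unit = 2.0000 × 71.844 = 143.688 g.
FeO wt% = 143.688 / 508.167 × 100 = 28.28%.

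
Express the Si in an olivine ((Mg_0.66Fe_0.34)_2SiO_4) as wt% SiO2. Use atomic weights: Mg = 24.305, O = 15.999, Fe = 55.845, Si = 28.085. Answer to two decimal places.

37.06 wt%

Molar mass of (Mg_0.66Fe_0.34)_2SiO_4 = 1.32×24.305 + 0.68×55.845 + 1×28.085 + 4×15.999 = 162.138 g/mol.
Each formula unit contains 1 Si, equivalent to 1/1 = 1.0000 mol SiO2.
M(SiO2) = 1×28.085 + 2×15.999 = 60.083 g/mol.
Mass of SiO2 per formula unit = 1.0000 × 60.083 = 60.083 g.
SiO2 wt% = 60.083 / 162.138 × 100 = 37.06%.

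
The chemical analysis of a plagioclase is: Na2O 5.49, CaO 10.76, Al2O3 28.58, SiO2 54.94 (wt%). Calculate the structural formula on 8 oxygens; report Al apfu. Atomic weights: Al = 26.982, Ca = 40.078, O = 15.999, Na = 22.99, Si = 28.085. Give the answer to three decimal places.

5.49 wt% Na2O ÷ 61.979 g/mol = 0.08858 mol, giving 0.17716 Na and 0.08858 O.
10.76 wt% CaO ÷ 56.077 g/mol = 0.19188 mol, giving 0.19188 Ca and 0.19188 O.
28.58 wt% Al2O3 ÷ 101.961 g/mol = 0.28030 mol, giving 0.56060 Al and 0.84090 O.
54.94 wt% SiO2 ÷ 60.083 g/mol = 0.91440 mol, giving 0.91440 Si and 1.82880 O.
Oxygen sums to 2.95016; scaling by 8/2.95016 = 2.71172 puts the formula on 8 O.
Al: 0.56060 × 2.71172 = 1.520 atoms per formula unit.

1.520 Al apfu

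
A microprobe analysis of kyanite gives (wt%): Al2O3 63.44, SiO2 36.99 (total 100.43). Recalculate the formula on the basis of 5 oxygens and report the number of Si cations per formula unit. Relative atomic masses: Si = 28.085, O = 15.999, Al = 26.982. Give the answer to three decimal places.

Al2O3: 63.44/101.961 = 0.62220 mol → 1.24440 mol Al, 1.86660 mol O.
SiO2: 36.99/60.083 = 0.61565 mol → 0.61565 mol Si, 1.23130 mol O.
Total oxygen = 3.09790 mol. Normalization factor = 5/3.09790 = 1.61400.
Si per 5 O = 0.61565 × 1.61400 = 0.994.

0.994 Si apfu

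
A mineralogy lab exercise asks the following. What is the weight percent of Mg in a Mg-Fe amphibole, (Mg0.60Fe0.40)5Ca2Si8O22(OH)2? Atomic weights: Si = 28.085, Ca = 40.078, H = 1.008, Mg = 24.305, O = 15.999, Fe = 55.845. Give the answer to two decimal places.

Molar mass of (Mg0.60Fe0.40)5Ca2Si8O22(OH)2: 3*24.305 + 2*55.845 + 2*40.078 + 8*28.085 + 24*15.999 + 2*1.008 = 875.433 g/mol.
Mass of Mg per formula unit: 3 × 24.305 = 72.915 g.
Weight fraction Mg = 72.915 / 875.433 = 0.0833.

8.33 wt%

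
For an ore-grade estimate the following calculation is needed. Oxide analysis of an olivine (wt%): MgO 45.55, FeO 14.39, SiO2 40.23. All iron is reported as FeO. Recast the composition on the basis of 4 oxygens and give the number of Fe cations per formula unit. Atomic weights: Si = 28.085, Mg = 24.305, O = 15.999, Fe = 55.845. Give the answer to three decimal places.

MgO: 45.55/40.304 = 1.13016 mol → 1.13016 mol Mg, 1.13016 mol O.
FeO: 14.39/71.844 = 0.20030 mol → 0.20030 mol Fe, 0.20030 mol O.
SiO2: 40.23/60.083 = 0.66957 mol → 0.66957 mol Si, 1.33914 mol O.
Total oxygen = 2.66960 mol. Normalization factor = 4/2.66960 = 1.49835.
Fe per 4 O = 0.20030 × 1.49835 = 0.300.

0.300 Fe apfu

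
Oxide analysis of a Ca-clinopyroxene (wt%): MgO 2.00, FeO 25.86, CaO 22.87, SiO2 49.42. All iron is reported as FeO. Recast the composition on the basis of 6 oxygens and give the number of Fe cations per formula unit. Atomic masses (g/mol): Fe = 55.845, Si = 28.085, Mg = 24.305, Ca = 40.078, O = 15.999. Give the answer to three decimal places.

0.877 Fe apfu

2.00 wt% MgO ÷ 40.304 g/mol = 0.04962 mol, giving 0.04962 Mg and 0.04962 O.
25.86 wt% FeO ÷ 71.844 g/mol = 0.35995 mol, giving 0.35995 Fe and 0.35995 O.
22.87 wt% CaO ÷ 56.077 g/mol = 0.40783 mol, giving 0.40783 Ca and 0.40783 O.
49.42 wt% SiO2 ÷ 60.083 g/mol = 0.82253 mol, giving 0.82253 Si and 1.64506 O.
Oxygen sums to 2.46246; scaling by 6/2.46246 = 2.43659 puts the formula on 6 O.
Fe: 0.35995 × 2.43659 = 0.877 atoms per formula unit.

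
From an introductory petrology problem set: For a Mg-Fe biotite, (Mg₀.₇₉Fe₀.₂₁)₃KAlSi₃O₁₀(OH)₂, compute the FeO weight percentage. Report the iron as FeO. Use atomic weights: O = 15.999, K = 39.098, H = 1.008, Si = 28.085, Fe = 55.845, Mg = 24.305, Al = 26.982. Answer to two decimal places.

M((Mg₀.₇₉Fe₀.₂₁)₃KAlSi₃O₁₀(OH)₂) = 437.124 g/mol; M(FeO) = 71.844 g/mol.
Moles FeO per formula unit = 0.63 Fe ÷ 1 = 0.6300.
FeO fraction = (0.6300 × 71.844) / 437.124 = 45.262/437.124 = 0.1035.

10.35 wt%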